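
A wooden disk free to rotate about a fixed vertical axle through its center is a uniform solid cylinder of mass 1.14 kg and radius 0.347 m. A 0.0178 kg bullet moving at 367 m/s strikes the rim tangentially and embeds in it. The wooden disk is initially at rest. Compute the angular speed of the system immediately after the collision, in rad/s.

|ω_f| ≈ 32.0 rad/s

The axle reaction passes through the axle and exerts no torque about it; angular momentum about the axle is conserved through the impact.
I_p = ½(1.14)(0.347)² = 0.06863 kg·m². Taking the sense of the bullet's angular momentum as positive, L_{bullet} = m v R = (0.0178)(367)(0.347) = 2.267 kg·m²/s.
L_i = 0 + 2.267 = 2.267 kg·m²/s.
After sticking, I_f = I_p + m R² = 0.06863 + (0.0178)(0.347)² = 0.07078 kg·m².
ω_f = L_i / I_f = 2.267 / 0.07078 = 32.03 rad/s.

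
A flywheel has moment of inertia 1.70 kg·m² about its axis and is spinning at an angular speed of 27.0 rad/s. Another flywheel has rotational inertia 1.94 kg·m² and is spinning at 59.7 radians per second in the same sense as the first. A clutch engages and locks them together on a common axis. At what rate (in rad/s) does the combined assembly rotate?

|ω_f| ≈ 44.4 rad/s

No external torque acts about the common axis, so total angular momentum is conserved.
Taking A's sense as positive: L = (1.700)(27.0) + (1.940)(59.7) = 161.7 kg·m²·rad/s.
Combined I = 1.700 + 1.940 = 3.640 kg·m².
ω_f = L / I = 161.7 / 3.640 = 44.43 rad/s.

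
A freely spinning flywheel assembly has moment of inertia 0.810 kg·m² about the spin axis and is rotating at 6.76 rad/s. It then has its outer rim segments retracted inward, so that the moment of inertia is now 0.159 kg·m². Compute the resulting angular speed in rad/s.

No external torque acts about the spin axis, so angular momentum is conserved.
ω₂ = I₁ω₁ / I₂ = (0.8100)(6.76 rad/s) / (0.1590) = 34.44 rad/s.

ω₂ ≈ 34.4 rad/s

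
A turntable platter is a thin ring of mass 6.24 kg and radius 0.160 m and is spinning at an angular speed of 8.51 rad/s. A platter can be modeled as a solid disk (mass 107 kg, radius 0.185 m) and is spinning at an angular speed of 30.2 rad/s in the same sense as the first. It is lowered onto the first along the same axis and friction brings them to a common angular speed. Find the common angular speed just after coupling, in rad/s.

|ω_f| ≈ 28.5 rad/s

No external torque acts about the common axis, so total angular momentum is conserved.
Moments of inertia: I_A = (6.24)(0.160)² = 0.1597 kg·m²; I_B = ½(107)(0.185)² = 1.831 kg·m².
Taking A's sense as positive: L = (0.1597)(8.51) + (1.831)(30.2) = 56.66 kg·m²·rad/s.
Combined I = 0.1597 + 1.831 = 1.991 kg·m².
ω_f = L / I = 56.66 / 1.991 = 28.46 rad/s.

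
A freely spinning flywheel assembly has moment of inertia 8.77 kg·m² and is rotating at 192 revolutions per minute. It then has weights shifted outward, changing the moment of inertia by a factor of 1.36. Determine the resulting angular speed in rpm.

No external torque acts about the spin axis, so angular momentum is conserved.
I₂ = 1.36 × 8.77 = 11.93 kg·m².
ω₂ = I₁ω₁ / I₂ = (8.770)(192 rpm) / (11.93) = 141.2 rpm.

ω₂ ≈ 141 rpm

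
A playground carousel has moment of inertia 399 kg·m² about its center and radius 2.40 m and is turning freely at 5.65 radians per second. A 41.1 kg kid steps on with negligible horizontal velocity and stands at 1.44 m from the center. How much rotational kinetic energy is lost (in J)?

The added mass arrives with no angular momentum about the center, and any external torque about the center is negligible, so the system's angular momentum is conserved.
Added inertia Σmr² = (41.1)(1.44)² = 85.22 kg·m²; I_f = 399.0 + 85.22 = 484.2 kg·m².
ω_f = I_p ω_i / I_f = (399.0)(5.65) / 484.2 = 4.656 rad/s.
KE_i = ½(399.0)(5.650 rad/s)² = 6369 J; KE_f = ½(484.2)(4.656)² = 5248 J.

energy lost ≈ 1120 J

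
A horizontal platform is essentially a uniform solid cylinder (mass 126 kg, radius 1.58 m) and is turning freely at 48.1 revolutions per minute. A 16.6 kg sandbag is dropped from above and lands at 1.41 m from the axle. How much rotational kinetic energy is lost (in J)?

No external torque acts about the axle; L_before = L_after.
I_p = ½(126)(1.58)² = 157.3 kg·m².
Added inertia Σmr² = (16.6)(1.41)² = 33.00 kg·m²; I_f = 157.3 + 33.00 = 190.3 kg·m².
ω_f = I_p ω_i / I_f = (157.3)(48.1) / 190.3 = 39.76 rpm.
KE_i = ½(157.3)(5.037 rad/s)² = 1995 J; KE_f = ½(190.3)(4.163)² = 1649 J.

energy lost ≈ 346 J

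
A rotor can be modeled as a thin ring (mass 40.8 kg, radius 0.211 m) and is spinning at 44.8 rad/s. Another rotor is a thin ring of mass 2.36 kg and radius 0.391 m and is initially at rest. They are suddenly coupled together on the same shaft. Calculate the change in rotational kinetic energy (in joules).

ΔKE ≈ -302 J

The coupling torques are internal; angular momentum about the shared axis is conserved.
Moments of inertia: I_A = (40.8)(0.211)² = 1.816 kg·m²; I_B = (2.36)(0.391)² = 0.3608 kg·m².
Taking A's sense as positive: L = (1.816)(44.8) = 81.38 kg·m²·rad/s.
Combined I = 1.816 + 0.3608 = 2.177 kg·m².
ω_f = L / I = 81.38 / 2.177 = 37.38 rad/s.
KE_i = ½ΣIω² = 1823 J; KE_f = ½(2.177)(37.38)² = 1521 J.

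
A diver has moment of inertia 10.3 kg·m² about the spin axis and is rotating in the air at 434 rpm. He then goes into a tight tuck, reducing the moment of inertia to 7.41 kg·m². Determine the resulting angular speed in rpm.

Angular momentum about the spin axis is conserved since the torque about it is zero.
ω₂ = I₁ω₁ / I₂ = (10.30)(434 rpm) / (7.410) = 603.3 rpm.

ω₂ ≈ 603 rpm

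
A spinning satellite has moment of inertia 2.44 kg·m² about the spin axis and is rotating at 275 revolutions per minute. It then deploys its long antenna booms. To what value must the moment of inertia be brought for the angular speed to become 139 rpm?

I₂ ≈ 4.83 kg·m²

Angular momentum about the spin axis is conserved since the torque about it is zero.
I₂ = I₁ω₁ / ω₂ = (2.44)(275) / (139) = 4.827 kg·m².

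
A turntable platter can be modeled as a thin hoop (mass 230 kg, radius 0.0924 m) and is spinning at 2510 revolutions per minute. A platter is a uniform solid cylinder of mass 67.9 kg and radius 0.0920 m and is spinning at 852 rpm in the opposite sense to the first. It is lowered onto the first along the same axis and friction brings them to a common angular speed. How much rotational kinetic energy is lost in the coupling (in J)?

ΔKE lost ≈ 15500 J

No external torque acts about the common axis, so total angular momentum is conserved.
Moments of inertia: I_A = (230)(0.0924)² = 1.964 kg·m²; I_B = ½(67.9)(0.0920)² = 0.2874 kg·m².
Taking A's sense as positive: L = (1.964)(2510) − (0.2874)(852) = 4684 kg·m²·rpm.
Combined I = 1.964 + 0.2874 = 2.251 kg·m².
ω_f = L / I = 4684 / 2.251 = 2081 rpm.
KE_i = ½ΣIω² = 68980 J; KE_f = ½(2.251)(217.9)² = 53440 J.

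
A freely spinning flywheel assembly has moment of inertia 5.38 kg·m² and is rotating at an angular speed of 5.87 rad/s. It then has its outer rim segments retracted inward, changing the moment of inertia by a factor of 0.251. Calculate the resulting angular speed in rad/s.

ω₂ ≈ 23.4 rad/s

No external torque acts about the spin axis, so angular momentum is conserved.
I₂ = 0.251 × 5.38 = 1.350 kg·m².
ω₂ = I₁ω₁ / I₂ = (5.380)(5.87 rad/s) / (1.350) = 23.39 rad/s.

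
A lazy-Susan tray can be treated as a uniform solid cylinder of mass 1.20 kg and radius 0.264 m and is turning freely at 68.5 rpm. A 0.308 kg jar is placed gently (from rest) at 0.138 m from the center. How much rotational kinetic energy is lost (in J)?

energy lost ≈ 0.132 J

No external torque acts about the center; L_before = L_after.
I_p = ½(1.20)(0.264)² = 0.04182 kg·m².
Added inertia Σmr² = (0.308)(0.138)² = 0.005866 kg·m²; I_f = 0.04182 + 0.005866 = 0.04768 kg·m².
ω_f = I_p ω_i / I_f = (0.04182)(68.5) / 0.04768 = 60.07 rpm.
KE_i = ½(0.04182)(7.173 rad/s)² = 1.076 J; KE_f = ½(0.04768)(6.291)² = 0.9435 J.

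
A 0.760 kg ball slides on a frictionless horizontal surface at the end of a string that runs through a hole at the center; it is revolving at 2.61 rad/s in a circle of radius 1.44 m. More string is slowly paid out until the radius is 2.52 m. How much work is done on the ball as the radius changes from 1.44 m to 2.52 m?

No torque about the axis ⇒ m r₁² ω₁ = m r₂² ω₂.
ω₂ = ω₁ (r₁/r₂)² = (2.61)(1.44/2.52)² = 0.8522 rad/s.
W = ΔKE = ½m(v₂² − v₁²) = -3.615 J.

W ≈ -3.61 J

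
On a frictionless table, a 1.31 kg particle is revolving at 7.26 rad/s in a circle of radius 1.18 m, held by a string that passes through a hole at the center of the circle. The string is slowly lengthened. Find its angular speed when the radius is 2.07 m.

ω₂ ≈ 2.36 rad/s

The constraining force is radial, so m r² ω about the center is conserved.
ω₂ = ω₁ (r₁/r₂)² = (7.26)(1.18/2.07)² = 2.359 rad/s.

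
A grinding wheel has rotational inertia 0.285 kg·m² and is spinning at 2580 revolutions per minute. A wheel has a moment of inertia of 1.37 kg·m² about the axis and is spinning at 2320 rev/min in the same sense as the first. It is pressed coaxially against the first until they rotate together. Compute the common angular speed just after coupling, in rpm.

No external torque acts about the common axis, so total angular momentum is conserved.
Taking A's sense as positive: L = (0.2850)(2580) + (1.370)(2320) = 3914 kg·m²·rpm.
Combined I = 0.2850 + 1.370 = 1.655 kg·m².
ω_f = L / I = 3914 / 1.655 = 2365 rpm.

|ω_f| ≈ 2360 rpm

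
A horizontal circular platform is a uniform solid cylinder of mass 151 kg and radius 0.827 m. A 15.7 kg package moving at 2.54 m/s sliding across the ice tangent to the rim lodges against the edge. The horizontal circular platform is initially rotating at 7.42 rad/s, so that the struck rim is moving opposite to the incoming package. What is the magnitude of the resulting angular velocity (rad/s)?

The axle reaction passes through the central axle and exerts no torque about it; angular momentum about the central axle is conserved through the impact.
I_p = ½(151)(0.827)² = 51.64 kg·m². Taking the sense of the package's angular momentum as positive, L_{package} = m v R = (15.7)(2.54)(0.827) = 32.98 kg·m²/s.
L_i = −I_p ω_p + m v R = −(51.64)(7.42) + 32.98 = -350.2 kg·m²/s.
After sticking, I_f = I_p + m R² = 51.64 + (15.7)(0.827)² = 62.37 kg·m².
ω_f = L_i / I_f = -350.2 / 62.37 = -5.614 rad/s.

|ω_f| ≈ 5.61 rad/s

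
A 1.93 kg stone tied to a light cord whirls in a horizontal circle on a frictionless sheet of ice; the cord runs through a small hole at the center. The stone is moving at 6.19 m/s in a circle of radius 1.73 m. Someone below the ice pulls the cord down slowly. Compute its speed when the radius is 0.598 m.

v₂ ≈ 17.9 m/s

Central (radial) force ⇒ zero torque about the center ⇒ m v r is constant.
v₂ = v₁ r₁ / r₂ = (6.19)(1.73) / (0.598) = 17.91 m/s.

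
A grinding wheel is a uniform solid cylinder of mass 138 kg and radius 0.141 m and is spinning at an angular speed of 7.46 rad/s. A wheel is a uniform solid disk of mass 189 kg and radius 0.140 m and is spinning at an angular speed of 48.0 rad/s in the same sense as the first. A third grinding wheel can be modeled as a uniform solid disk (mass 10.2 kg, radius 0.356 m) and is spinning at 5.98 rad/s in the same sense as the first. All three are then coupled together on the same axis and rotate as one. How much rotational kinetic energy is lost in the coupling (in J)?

ΔKE lost ≈ 813 J

The coupling torques are internal; angular momentum about the shared axis is conserved.
Moments of inertia: I_A = ½(138)(0.141)² = 1.372 kg·m²; I_B = ½(189)(0.140)² = 1.852 kg·m²; I_C = ½(10.2)(0.356)² = 0.6464 kg·m².
Taking A's sense as positive: L = (1.372)(7.46) + (1.852)(48.0) + (0.6464)(5.98) = 103.0 kg·m²·rad/s.
Combined I = 1.372 + 1.852 + 0.6464 = 3.870 kg·m².
ω_f = L / I = 103.0 / 3.870 = 26.61 rad/s.
KE_i = ½ΣIω² = 2183 J; KE_f = ½(3.870)(26.61)² = 1371 J.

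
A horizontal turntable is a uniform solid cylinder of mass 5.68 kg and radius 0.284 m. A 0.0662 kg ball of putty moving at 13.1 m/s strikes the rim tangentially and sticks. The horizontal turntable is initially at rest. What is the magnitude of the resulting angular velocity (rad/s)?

About the axle the impulsive forces during the collision are internal, so angular momentum about that axis is conserved.
I_p = ½(5.68)(0.284)² = 0.2291 kg·m². Taking the sense of the ball of putty's angular momentum as positive, L_{ball} = m v R = (0.0662)(13.1)(0.284) = 0.2463 kg·m²/s.
L_i = 0 + 0.2463 = 0.2463 kg·m²/s.
After sticking, I_f = I_p + m R² = 0.2291 + (0.0662)(0.284)² = 0.2344 kg·m².
ω_f = L_i / I_f = 0.2463 / 0.2344 = 1.051 rad/s.

|ω_f| ≈ 1.05 rad/s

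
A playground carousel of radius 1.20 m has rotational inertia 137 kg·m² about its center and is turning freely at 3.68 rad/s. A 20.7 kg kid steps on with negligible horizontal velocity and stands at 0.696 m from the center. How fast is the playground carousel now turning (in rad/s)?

ω_f ≈ 3.43 rad/s

The added mass arrives with no angular momentum about the center, and any external torque about the center is negligible, so the system's angular momentum is conserved.
Added inertia Σmr² = (20.7)(0.696)² = 10.03 kg·m²; I_f = 137.0 + 10.03 = 147.0 kg·m².
ω_f = I_p ω_i / I_f = (137.0)(3.68) / 147.0 = 3.429 rad/s.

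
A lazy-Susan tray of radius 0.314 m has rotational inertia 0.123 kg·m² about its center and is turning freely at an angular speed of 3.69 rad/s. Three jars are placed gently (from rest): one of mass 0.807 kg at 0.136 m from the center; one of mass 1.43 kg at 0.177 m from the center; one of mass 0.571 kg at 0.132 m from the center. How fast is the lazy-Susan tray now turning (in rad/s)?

ω_f ≈ 2.36 rad/s

No external torque acts about the center; L_before = L_after.
Added inertia Σmr² = (0.807)(0.136)² + (1.43)(0.177)² + (0.571)(0.132)² = 0.06968 kg·m²; I_f = 0.1230 + 0.06968 = 0.1927 kg·m².
ω_f = I_p ω_i / I_f = (0.1230)(3.69) / 0.1927 = 2.356 rad/s.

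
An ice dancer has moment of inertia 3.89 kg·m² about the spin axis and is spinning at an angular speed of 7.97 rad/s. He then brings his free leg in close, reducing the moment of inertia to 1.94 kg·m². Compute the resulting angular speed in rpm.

With no external torque about the axis, L is conserved: I₁ω₁ = I₂ω₂.
ω₂ = I₁ω₁ / I₂ = (3.890)(7.97 rad/s) / (1.940) = 15.98 rad/s = 152.6 rpm.

ω₂ ≈ 153 rpm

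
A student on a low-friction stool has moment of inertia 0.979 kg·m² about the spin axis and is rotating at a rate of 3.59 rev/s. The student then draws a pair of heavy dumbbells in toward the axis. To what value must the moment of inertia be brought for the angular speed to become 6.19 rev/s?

No external torque acts about the spin axis, so angular momentum is conserved.
I₂ = I₁ω₁ / ω₂ = (0.979)(3.59) / (6.19) = 0.5678 kg·m².

I₂ ≈ 0.568 kg·m²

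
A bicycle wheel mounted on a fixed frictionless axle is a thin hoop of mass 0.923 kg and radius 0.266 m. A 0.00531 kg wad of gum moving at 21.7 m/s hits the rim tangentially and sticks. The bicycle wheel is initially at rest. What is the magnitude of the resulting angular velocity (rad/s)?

|ω_f| ≈ 0.467 rad/s

The axle reaction passes through the axle and exerts no torque about it; angular momentum about the axle is conserved through the impact.
I_p = (0.923)(0.266)² = 0.06531 kg·m². Taking the sense of the wad of gum's angular momentum as positive, L_{wad} = m v R = (0.00531)(21.7)(0.266) = 0.03065 kg·m²/s.
L_i = 0 + 0.03065 = 0.03065 kg·m²/s.
After sticking, I_f = I_p + m R² = 0.06531 + (0.00531)(0.266)² = 0.06568 kg·m².
ω_f = L_i / I_f = 0.03065 / 0.06568 = 0.4666 rad/s.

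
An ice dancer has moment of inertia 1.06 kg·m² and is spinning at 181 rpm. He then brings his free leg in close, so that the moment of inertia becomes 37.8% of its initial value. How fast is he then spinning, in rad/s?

ω₂ ≈ 50.1 rad/s

With no external torque about the axis, L is conserved: I₁ω₁ = I₂ω₂.
I₂ = 0.378 × 1.06 = 0.4007 kg·m².
ω₂ = I₁ω₁ / I₂ = (1.060)(181 rpm) / (0.4007) = 478.8 rpm = 50.14 rad/s.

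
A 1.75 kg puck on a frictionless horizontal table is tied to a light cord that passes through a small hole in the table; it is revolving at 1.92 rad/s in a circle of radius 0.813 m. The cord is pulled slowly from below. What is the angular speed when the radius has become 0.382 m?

No torque about the axis ⇒ m r₁² ω₁ = m r₂² ω₂.
ω₂ = ω₁ (r₁/r₂)² = (1.92)(0.813/0.382)² = 8.697 rad/s.

ω₂ ≈ 8.70 rad/s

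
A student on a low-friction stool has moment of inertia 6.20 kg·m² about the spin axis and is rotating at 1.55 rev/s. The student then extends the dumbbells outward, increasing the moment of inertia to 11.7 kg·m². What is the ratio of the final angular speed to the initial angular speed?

No external torque acts about the spin axis, so angular momentum is conserved.
ω₂/ω₁ = I₁/I₂ = 6.200 / 11.70 = 0.5299.

ω₂/ω₁ ≈ 0.530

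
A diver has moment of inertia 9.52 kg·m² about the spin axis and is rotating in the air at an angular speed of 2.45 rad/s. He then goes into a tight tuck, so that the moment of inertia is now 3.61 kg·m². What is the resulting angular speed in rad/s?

With no external torque about the axis, L is conserved: I₁ω₁ = I₂ω₂.
ω₂ = I₁ω₁ / I₂ = (9.520)(2.45 rad/s) / (3.610) = 6.461 rad/s.

ω₂ ≈ 6.46 rad/s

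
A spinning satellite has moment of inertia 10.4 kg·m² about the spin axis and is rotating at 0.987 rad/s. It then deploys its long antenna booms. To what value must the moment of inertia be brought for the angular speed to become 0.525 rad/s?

I₂ ≈ 19.6 kg·m²

No external torque acts about the spin axis, so angular momentum is conserved.
I₂ = I₁ω₁ / ω₂ = (10.4)(0.987) / (0.525) = 19.55 kg·m².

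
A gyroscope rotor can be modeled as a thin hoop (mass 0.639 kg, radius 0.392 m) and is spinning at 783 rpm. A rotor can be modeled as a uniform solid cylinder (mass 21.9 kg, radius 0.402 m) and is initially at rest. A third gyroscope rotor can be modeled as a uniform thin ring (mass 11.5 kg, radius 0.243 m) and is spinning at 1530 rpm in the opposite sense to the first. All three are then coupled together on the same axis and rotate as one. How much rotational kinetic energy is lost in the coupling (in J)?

The coupling torques are internal; angular momentum about the shared axis is conserved.
Moments of inertia: I_A = (0.639)(0.392)² = 0.09819 kg·m²; I_B = ½(21.9)(0.402)² = 1.770 kg·m²; I_C = (11.5)(0.243)² = 0.6791 kg·m².
Taking A's sense as positive: L = (0.09819)(783) − (0.6791)(1530) = -962.1 kg·m²·rpm.
Combined I = 0.09819 + 1.770 + 0.6791 = 2.547 kg·m².
ω_f = L / I = -962.1 / 2.547 = -377.8 rpm.
KE_i = ½ΣIω² = 9046 J; KE_f = ½(2.547)(39.56)² = 1993 J.

ΔKE lost ≈ 7050 J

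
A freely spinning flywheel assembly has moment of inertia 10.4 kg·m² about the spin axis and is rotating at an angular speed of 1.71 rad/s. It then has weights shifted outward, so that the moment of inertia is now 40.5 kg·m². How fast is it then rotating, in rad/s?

ω₂ ≈ 0.439 rad/s

Angular momentum about the spin axis is conserved since the torque about it is zero.
ω₂ = I₁ω₁ / I₂ = (10.40)(1.71 rad/s) / (40.50) = 0.4391 rad/s.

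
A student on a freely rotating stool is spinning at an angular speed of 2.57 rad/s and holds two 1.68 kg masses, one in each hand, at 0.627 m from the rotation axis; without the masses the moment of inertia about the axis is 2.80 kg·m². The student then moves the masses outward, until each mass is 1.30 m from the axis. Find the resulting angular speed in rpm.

ω₂ ≈ 11.9 rpm

Angular momentum about the spin axis is conserved since the torque about it is zero.
I₁ = 2.80 + 2(1.68)(0.627)² = 4.121 kg·m²; I₂ = 2.80 + 2(1.68)(1.30)² = 8.478 kg·m².
ω₂ = I₁ω₁ / I₂ = (4.121)(2.57 rad/s) / (8.478) = 1.249 rad/s = 11.93 rpm.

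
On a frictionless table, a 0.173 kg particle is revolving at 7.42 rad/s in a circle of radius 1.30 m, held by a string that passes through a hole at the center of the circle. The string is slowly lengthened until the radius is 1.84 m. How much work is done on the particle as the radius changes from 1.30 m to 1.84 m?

W ≈ -4.03 J

The constraining force is radial, so m r² ω about the center is conserved.
ω₂ = ω₁ (r₁/r₂)² = (7.42)(1.30/1.84)² = 3.704 rad/s.
W = ΔKE = ½m(v₂² − v₁²) = -4.031 J.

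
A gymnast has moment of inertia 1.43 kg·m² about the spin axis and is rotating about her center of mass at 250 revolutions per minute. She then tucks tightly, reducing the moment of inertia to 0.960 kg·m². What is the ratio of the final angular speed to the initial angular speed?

With no external torque about the axis, L is conserved: I₁ω₁ = I₂ω₂.
ω₂/ω₁ = I₁/I₂ = 1.430 / 0.9600 = 1.490.

ω₂/ω₁ ≈ 1.49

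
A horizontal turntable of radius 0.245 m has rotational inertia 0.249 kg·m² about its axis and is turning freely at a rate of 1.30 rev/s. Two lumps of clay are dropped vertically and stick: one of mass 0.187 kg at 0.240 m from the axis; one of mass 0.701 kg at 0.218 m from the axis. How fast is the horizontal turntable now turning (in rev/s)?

The added mass arrives with no angular momentum about the axis, and any external torque about the axis is negligible, so the system's angular momentum is conserved.
Added inertia Σmr² = (0.187)(0.240)² + (0.701)(0.218)² = 0.04409 kg·m²; I_f = 0.2490 + 0.04409 = 0.2931 kg·m².
ω_f = I_p ω_i / I_f = (0.2490)(1.30) / 0.2931 = 1.104 rev/s.

ω_f ≈ 1.10 rev/s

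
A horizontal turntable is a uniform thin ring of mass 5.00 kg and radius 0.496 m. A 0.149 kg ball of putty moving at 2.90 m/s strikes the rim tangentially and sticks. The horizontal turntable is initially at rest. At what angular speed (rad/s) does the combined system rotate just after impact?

|ω_f| ≈ 0.169 rad/s

The axle reaction passes through the axle and exerts no torque about it; angular momentum about the axle is conserved through the impact.
I_p = (5.00)(0.496)² = 1.230 kg·m². Taking the sense of the ball of putty's angular momentum as positive, L_{ball} = m v R = (0.149)(2.90)(0.496) = 0.2143 kg·m²/s.
L_i = 0 + 0.2143 = 0.2143 kg·m²/s.
After sticking, I_f = I_p + m R² = 1.230 + (0.149)(0.496)² = 1.267 kg·m².
ω_f = L_i / I_f = 0.2143 / 1.267 = 0.1692 rad/s.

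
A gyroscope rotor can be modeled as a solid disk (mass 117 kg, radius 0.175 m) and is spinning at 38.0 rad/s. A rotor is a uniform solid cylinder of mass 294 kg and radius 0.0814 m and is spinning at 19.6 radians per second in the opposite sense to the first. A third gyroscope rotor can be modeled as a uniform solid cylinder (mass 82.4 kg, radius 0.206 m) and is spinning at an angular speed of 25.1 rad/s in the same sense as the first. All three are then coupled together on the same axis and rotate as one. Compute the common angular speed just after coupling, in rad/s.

|ω_f| ≈ 20.6 rad/s

The coupling torques are internal; angular momentum about the shared axis is conserved.
Moments of inertia: I_A = ½(117)(0.175)² = 1.792 kg·m²; I_B = ½(294)(0.0814)² = 0.9740 kg·m²; I_C = ½(82.4)(0.206)² = 1.748 kg·m².
Taking A's sense as positive: L = (1.792)(38.0) − (0.9740)(19.6) + (1.748)(25.1) = 92.87 kg·m²·rad/s.
Combined I = 1.792 + 0.9740 + 1.748 = 4.514 kg·m².
ω_f = L / I = 92.87 / 4.514 = 20.57 rad/s.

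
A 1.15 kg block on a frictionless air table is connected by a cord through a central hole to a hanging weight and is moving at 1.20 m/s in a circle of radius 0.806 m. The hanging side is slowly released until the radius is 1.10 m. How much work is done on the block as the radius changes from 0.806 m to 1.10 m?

Central (radial) force ⇒ zero torque about the center ⇒ m v r is constant.
v₂ = v₁ r₁ / r₂ = (1.20)(0.806) / (1.10) = 0.8793 m/s.
W = ΔKE = ½m(v₂² − v₁²) = -0.3835 J.

W ≈ -0.383 J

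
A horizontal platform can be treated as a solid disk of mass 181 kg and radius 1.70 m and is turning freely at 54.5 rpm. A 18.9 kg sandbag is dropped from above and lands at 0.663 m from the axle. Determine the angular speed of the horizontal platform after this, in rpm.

No external torque acts about the axle; L_before = L_after.
I_p = ½(181)(1.70)² = 261.5 kg·m².
Added inertia Σmr² = (18.9)(0.663)² = 8.308 kg·m²; I_f = 261.5 + 8.308 = 269.9 kg·m².
ω_f = I_p ω_i / I_f = (261.5)(54.5) / 269.9 = 52.82 rpm.

ω_f ≈ 52.8 rpm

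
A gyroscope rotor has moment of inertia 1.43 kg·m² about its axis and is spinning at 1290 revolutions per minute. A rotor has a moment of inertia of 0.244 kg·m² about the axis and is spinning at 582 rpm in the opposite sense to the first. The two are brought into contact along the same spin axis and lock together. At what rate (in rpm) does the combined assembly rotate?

The coupling torques are internal; angular momentum about the shared axis is conserved.
Taking A's sense as positive: L = (1.430)(1290) − (0.2440)(582) = 1703 kg·m²·rpm.
Combined I = 1.430 + 0.2440 = 1.674 kg·m².
ω_f = L / I = 1703 / 1.674 = 1017 rpm.

|ω_f| ≈ 1020 rpm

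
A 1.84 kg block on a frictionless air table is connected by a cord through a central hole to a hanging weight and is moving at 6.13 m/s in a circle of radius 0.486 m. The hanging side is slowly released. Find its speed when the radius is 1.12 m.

v₂ ≈ 2.66 m/s

Central (radial) force ⇒ zero torque about the center ⇒ m v r is constant.
v₂ = v₁ r₁ / r₂ = (6.13)(0.486) / (1.12) = 2.660 m/s.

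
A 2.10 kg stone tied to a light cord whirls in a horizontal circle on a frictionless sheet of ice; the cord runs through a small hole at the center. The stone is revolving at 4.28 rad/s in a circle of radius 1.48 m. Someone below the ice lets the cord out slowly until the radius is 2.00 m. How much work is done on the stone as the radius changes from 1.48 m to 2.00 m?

The constraining force is radial, so m r² ω about the center is conserved.
ω₂ = ω₁ (r₁/r₂)² = (4.28)(1.48/2.00)² = 2.344 rad/s.
W = ΔKE = ½m(v₂² − v₁²) = -19.06 J.

W ≈ -19.1 J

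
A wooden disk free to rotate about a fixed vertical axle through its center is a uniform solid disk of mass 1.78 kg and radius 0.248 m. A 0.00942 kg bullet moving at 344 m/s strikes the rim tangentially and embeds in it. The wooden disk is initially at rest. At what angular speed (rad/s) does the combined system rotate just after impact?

The axle reaction passes through the axle and exerts no torque about it; angular momentum about the axle is conserved through the impact.
I_p = ½(1.78)(0.248)² = 0.05474 kg·m². Taking the sense of the bullet's angular momentum as positive, L_{bullet} = m v R = (0.00942)(344)(0.248) = 0.8036 kg·m²/s.
L_i = 0 + 0.8036 = 0.8036 kg·m²/s.
After sticking, I_f = I_p + m R² = 0.05474 + (0.00942)(0.248)² = 0.05532 kg·m².
ω_f = L_i / I_f = 0.8036 / 0.05532 = 14.53 rad/s.

|ω_f| ≈ 14.5 rad/s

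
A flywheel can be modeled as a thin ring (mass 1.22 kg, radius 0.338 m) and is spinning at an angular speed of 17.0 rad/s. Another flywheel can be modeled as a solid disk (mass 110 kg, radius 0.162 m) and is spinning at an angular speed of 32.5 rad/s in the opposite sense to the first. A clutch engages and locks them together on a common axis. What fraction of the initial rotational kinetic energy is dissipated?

fraction ≈ 0.199

No external torque acts about the common axis, so total angular momentum is conserved.
Moments of inertia: I_A = (1.22)(0.338)² = 0.1394 kg·m²; I_B = ½(110)(0.162)² = 1.443 kg·m².
Taking A's sense as positive: L = (0.1394)(17.0) − (1.443)(32.5) = -44.54 kg·m²·rad/s.
Combined I = 0.1394 + 1.443 = 1.583 kg·m².
ω_f = L / I = -44.54 / 1.583 = -28.14 rad/s.
KE_i = ½ΣIω² = 782.4 J; KE_f = ½(1.583)(28.14)² = 626.7 J.
Fraction dissipated = (KE_i − KE_f)/KE_i = 0.1990.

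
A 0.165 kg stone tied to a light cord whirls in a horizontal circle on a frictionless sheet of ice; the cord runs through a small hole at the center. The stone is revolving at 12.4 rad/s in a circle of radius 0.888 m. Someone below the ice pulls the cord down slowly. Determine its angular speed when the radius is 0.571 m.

The constraining force is radial, so m r² ω about the center is conserved.
ω₂ = ω₁ (r₁/r₂)² = (12.4)(0.888/0.571)² = 29.99 rad/s.

ω₂ ≈ 30.0 rad/s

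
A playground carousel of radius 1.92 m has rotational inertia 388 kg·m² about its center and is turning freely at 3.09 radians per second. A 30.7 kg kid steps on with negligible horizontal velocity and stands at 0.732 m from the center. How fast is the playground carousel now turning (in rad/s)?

The added mass arrives with no angular momentum about the center, and any external torque about the center is negligible, so the system's angular momentum is conserved.
Added inertia Σmr² = (30.7)(0.732)² = 16.45 kg·m²; I_f = 388.0 + 16.45 = 404.4 kg·m².
ω_f = I_p ω_i / I_f = (388.0)(3.09) / 404.4 = 2.964 rad/s.

ω_f ≈ 2.96 rad/s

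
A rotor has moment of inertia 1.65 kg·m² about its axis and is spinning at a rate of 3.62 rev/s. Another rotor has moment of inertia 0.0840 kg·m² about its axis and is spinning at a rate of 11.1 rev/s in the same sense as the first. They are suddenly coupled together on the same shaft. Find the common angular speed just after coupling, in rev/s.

The coupling torques are internal; angular momentum about the shared axis is conserved.
Taking A's sense as positive: L = (1.650)(3.62) + (0.08400)(11.1) = 6.905 kg·m²·rev/s.
Combined I = 1.650 + 0.08400 = 1.734 kg·m².
ω_f = L / I = 6.905 / 1.734 = 3.982 rev/s.

|ω_f| ≈ 3.98 rev/s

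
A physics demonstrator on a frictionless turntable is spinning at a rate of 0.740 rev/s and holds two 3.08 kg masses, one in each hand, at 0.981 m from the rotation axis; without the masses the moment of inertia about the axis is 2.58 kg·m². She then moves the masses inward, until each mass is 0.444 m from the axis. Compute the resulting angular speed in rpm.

ω₂ ≈ 99.6 rpm

With no external torque about the axis, L is conserved: I₁ω₁ = I₂ω₂.
I₁ = 2.58 + 2(3.08)(0.981)² = 8.508 kg·m²; I₂ = 2.58 + 2(3.08)(0.444)² = 3.794 kg·m².
ω₂ = I₁ω₁ / I₂ = (8.508)(0.740 rev/s) / (3.794) = 1.659 rev/s = 99.56 rpm.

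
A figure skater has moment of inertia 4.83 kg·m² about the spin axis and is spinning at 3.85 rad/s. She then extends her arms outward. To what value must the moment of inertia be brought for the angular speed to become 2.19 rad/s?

No external torque acts about the spin axis, so angular momentum is conserved.
I₂ = I₁ω₁ / ω₂ = (4.83)(3.85) / (2.19) = 8.491 kg·m².

I₂ ≈ 8.49 kg·m²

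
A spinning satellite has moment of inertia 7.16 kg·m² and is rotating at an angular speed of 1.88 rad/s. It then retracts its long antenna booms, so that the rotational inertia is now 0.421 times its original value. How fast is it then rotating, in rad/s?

No external torque acts about the spin axis, so angular momentum is conserved.
I₂ = 0.421 × 7.16 = 3.014 kg·m².
ω₂ = I₁ω₁ / I₂ = (7.160)(1.88 rad/s) / (3.014) = 4.466 rad/s.

ω₂ ≈ 4.47 rad/s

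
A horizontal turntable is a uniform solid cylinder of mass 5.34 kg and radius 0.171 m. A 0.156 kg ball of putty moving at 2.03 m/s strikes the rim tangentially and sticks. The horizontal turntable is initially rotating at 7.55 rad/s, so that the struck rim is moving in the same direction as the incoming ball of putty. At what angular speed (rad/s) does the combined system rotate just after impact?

|ω_f| ≈ 7.79 rad/s

About the axle the impulsive forces during the collision are internal, so angular momentum about that axis is conserved.
I_p = ½(5.34)(0.171)² = 0.07807 kg·m². Taking the sense of the ball of putty's angular momentum as positive, L_{ball} = m v R = (0.156)(2.03)(0.171) = 0.05415 kg·m²/s.
L_i = +I_p ω_p + m v R = +(0.07807)(7.55) + 0.05415 = 0.6436 kg·m²/s.
After sticking, I_f = I_p + m R² = 0.07807 + (0.156)(0.171)² = 0.08264 kg·m².
ω_f = L_i / I_f = 0.6436 / 0.08264 = 7.789 rad/s.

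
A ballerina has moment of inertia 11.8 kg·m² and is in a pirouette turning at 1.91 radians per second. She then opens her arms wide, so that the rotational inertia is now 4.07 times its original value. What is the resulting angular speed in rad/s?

ω₂ ≈ 0.469 rad/s

With no external torque about the axis, L is conserved: I₁ω₁ = I₂ω₂.
I₂ = 4.07 × 11.8 = 48.03 kg·m².
ω₂ = I₁ω₁ / I₂ = (11.80)(1.91 rad/s) / (48.03) = 0.4693 rad/s.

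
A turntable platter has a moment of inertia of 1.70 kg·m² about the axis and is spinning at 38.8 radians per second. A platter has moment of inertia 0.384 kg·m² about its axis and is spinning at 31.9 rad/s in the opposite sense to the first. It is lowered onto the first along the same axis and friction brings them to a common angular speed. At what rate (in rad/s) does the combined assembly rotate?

|ω_f| ≈ 25.8 rad/s

The coupling torques are internal; angular momentum about the shared axis is conserved.
Taking A's sense as positive: L = (1.700)(38.8) − (0.3840)(31.9) = 53.71 kg·m²·rad/s.
Combined I = 1.700 + 0.3840 = 2.084 kg·m².
ω_f = L / I = 53.71 / 2.084 = 25.77 rad/s.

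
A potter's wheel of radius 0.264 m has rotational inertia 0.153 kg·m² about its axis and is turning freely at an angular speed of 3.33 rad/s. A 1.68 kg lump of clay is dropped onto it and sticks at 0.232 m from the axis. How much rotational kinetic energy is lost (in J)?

The added mass arrives with no angular momentum about the axis, and any external torque about the axis is negligible, so the system's angular momentum is conserved.
Added inertia Σmr² = (1.68)(0.232)² = 0.09042 kg·m²; I_f = 0.1530 + 0.09042 = 0.2434 kg·m².
ω_f = I_p ω_i / I_f = (0.1530)(3.33) / 0.2434 = 2.093 rad/s.
KE_i = ½(0.1530)(3.330 rad/s)² = 0.8483 J; KE_f = ½(0.2434)(2.093)² = 0.5332 J.

energy lost ≈ 0.315 J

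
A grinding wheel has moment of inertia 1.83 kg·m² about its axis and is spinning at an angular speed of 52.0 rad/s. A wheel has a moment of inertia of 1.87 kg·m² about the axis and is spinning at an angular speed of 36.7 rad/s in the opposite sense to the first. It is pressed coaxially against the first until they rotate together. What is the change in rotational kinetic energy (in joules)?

ΔKE ≈ -3640 J

No external torque acts about the common axis, so total angular momentum is conserved.
Taking A's sense as positive: L = (1.830)(52.0) − (1.870)(36.7) = 26.53 kg·m²·rad/s.
Combined I = 1.830 + 1.870 = 3.700 kg·m².
ω_f = L / I = 26.53 / 3.700 = 7.171 rad/s.
KE_i = ½ΣIω² = 3734 J; KE_f = ½(3.700)(7.171)² = 95.12 J.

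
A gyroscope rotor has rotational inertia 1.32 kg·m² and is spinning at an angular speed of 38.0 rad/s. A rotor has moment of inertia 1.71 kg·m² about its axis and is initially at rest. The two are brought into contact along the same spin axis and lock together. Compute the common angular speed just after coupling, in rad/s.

No external torque acts about the common axis, so total angular momentum is conserved.
Taking A's sense as positive: L = (1.320)(38.0) = 50.16 kg·m²·rad/s.
Combined I = 1.320 + 1.710 = 3.030 kg·m².
ω_f = L / I = 50.16 / 3.030 = 16.55 rad/s.

|ω_f| ≈ 16.6 rad/s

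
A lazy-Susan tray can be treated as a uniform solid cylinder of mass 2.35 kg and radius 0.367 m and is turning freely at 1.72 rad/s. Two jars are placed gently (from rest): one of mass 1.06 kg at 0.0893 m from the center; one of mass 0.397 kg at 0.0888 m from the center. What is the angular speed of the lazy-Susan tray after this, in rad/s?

ω_f ≈ 1.60 rad/s

No external torque acts about the center; L_before = L_after.
I_p = ½(2.35)(0.367)² = 0.1583 kg·m².
Added inertia Σmr² = (1.06)(0.0893)² + (0.397)(0.0888)² = 0.01158 kg·m²; I_f = 0.1583 + 0.01158 = 0.1698 kg·m².
ω_f = I_p ω_i / I_f = (0.1583)(1.72) / 0.1698 = 1.603 rad/s.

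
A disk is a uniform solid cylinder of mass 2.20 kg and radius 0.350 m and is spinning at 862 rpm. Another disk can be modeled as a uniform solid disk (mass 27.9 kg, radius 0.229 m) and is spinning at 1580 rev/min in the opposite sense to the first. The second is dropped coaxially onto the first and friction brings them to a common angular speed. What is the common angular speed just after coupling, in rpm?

The coupling torques are internal; angular momentum about the shared axis is conserved.
Moments of inertia: I_A = ½(2.20)(0.350)² = 0.1347 kg·m²; I_B = ½(27.9)(0.229)² = 0.7316 kg·m².
Taking A's sense as positive: L = (0.1347)(862) − (0.7316)(1580) = -1040 kg·m²·rpm.
Combined I = 0.1347 + 0.7316 = 0.8663 kg·m².
ω_f = L / I = -1040 / 0.8663 = -1200 rpm.

|ω_f| ≈ 1200 rpm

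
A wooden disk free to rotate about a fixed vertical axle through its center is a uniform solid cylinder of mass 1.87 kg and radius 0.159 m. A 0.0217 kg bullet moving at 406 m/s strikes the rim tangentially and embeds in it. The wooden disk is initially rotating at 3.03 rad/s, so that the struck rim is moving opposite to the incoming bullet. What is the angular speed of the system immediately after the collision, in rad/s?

The axle reaction passes through the axle and exerts no torque about it; angular momentum about the axle is conserved through the impact.
I_p = ½(1.87)(0.159)² = 0.02364 kg·m². Taking the sense of the bullet's angular momentum as positive, L_{bullet} = m v R = (0.0217)(406)(0.159) = 1.401 kg·m²/s.
L_i = −I_p ω_p + m v R = −(0.02364)(3.03) + 1.401 = 1.329 kg·m²/s.
After sticking, I_f = I_p + m R² = 0.02364 + (0.0217)(0.159)² = 0.02419 kg·m².
ω_f = L_i / I_f = 1.329 / 0.02419 = 54.96 rad/s.

|ω_f| ≈ 55.0 rad/s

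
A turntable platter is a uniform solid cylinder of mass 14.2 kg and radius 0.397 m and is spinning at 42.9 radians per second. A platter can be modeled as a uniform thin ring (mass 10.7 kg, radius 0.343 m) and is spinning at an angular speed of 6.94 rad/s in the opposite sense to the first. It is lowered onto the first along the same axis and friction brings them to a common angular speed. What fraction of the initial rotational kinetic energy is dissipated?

fraction ≈ 0.694

The coupling torques are internal; angular momentum about the shared axis is conserved.
Moments of inertia: I_A = ½(14.2)(0.397)² = 1.119 kg·m²; I_B = (10.7)(0.343)² = 1.259 kg·m².
Taking A's sense as positive: L = (1.119)(42.9) − (1.259)(6.94) = 39.27 kg·m²·rad/s.
Combined I = 1.119 + 1.259 = 2.378 kg·m².
ω_f = L / I = 39.27 / 2.378 = 16.51 rad/s.
KE_i = ½ΣIω² = 1060 J; KE_f = ½(2.378)(16.51)² = 324.3 J.
Fraction dissipated = (KE_i − KE_f)/KE_i = 0.6941.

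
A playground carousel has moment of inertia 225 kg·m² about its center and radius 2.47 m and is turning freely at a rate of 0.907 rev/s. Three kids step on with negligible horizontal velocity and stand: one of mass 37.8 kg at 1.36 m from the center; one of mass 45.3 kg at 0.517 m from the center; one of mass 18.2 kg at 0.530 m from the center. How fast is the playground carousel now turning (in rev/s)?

ω_f ≈ 0.654 rev/s

No external torque acts about the center; L_before = L_after.
Added inertia Σmr² = (37.8)(1.36)² + (45.3)(0.517)² + (18.2)(0.530)² = 87.14 kg·m²; I_f = 225.0 + 87.14 = 312.1 kg·m².
ω_f = I_p ω_i / I_f = (225.0)(0.907) / 312.1 = 0.6538 rev/s.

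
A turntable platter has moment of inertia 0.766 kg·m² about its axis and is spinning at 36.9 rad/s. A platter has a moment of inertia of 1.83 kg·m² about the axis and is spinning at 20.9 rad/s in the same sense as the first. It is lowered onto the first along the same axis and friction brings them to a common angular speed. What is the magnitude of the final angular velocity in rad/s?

No external torque acts about the common axis, so total angular momentum is conserved.
Taking A's sense as positive: L = (0.7660)(36.9) + (1.830)(20.9) = 66.51 kg·m²·rad/s.
Combined I = 0.7660 + 1.830 = 2.596 kg·m².
ω_f = L / I = 66.51 / 2.596 = 25.62 rad/s.

|ω_f| ≈ 25.6 rad/s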